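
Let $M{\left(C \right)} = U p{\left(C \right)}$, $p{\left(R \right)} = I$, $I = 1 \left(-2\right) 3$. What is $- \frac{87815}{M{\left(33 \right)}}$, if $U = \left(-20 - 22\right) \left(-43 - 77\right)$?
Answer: $\frac{2509}{864} \approx 2.9039$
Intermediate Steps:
$I = -6$ ($I = \left(-2\right) 3 = -6$)
$p{\left(R \right)} = -6$
$U = 5040$ ($U = \left(-42\right) \left(-120\right) = 5040$)
$M{\left(C \right)} = -30240$ ($M{\left(C \right)} = 5040 \left(-6\right) = -30240$)
$- \frac{87815}{M{\left(33 \right)}} = - \frac{87815}{-30240} = \left(-87815\right) \left(- \frac{1}{30240}\right) = \frac{2509}{864}$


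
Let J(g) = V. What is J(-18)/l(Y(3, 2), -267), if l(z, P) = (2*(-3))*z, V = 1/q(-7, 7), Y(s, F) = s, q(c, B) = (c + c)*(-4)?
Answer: -1/1008 ≈ -0.00099206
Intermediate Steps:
q(c, B) = -8*c (q(c, B) = (2*c)*(-4) = -8*c)
V = 1/56 (V = 1/(-8*(-7)) = 1/56 ≈ 0.017857)
l(z, P) = -6*z
J(g) = 1/56
J(-18)/l(Y(3, 2), -267) = 1/(56*((-6*3))) = (1/56)/(-18) = (1/56)*(-1/18) = -1/1008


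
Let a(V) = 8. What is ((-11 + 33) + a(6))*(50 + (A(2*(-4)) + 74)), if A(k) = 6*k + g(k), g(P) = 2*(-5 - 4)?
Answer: 1740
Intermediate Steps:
g(P) = -18 (g(P) = 2*(-9) = -18)
A(k) = -18 + 6*k (A(k) = 6*k - 18 = -18 + 6*k)
((-11 + 33) + a(6))*(50 + (A(2*(-4)) + 74)) = ((-11 + 33) + 8)*(50 + ((-18 + 6*(2*(-4))) + 74)) = (22 + 8)*(50 + ((-18 + 6*(-8)) + 74)) = 30*(50 + ((-18 - 48) + 74)) = 30*(50 + (-66 + 74)) = 30*(50 + 8) = 30*58 = 1740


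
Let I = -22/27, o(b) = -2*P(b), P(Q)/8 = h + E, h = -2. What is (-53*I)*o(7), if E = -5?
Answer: 130592/27 ≈ 4836.7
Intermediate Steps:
P(Q) = -56 (P(Q) = 8*(-2 - 5) = 8*(-7) = -56)
o(b) = 112 (o(b) = -2*(-56) = 112)
I = -22/27 (I = -22*1/27 = -22/27 ≈ -0.81481)
(-53*I)*o(7) = -53*(-22/27)*112 = (1166/27)*112 = 130592/27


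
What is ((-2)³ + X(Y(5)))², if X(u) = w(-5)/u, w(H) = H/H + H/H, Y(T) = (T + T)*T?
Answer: 39601/625 ≈ 63.362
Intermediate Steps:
Y(T) = 2*T² (Y(T) = (2*T)*T = 2*T²)
w(H) = 2 (w(H) = 1 + 1 = 2)
X(u) = 2/u
((-2)³ + X(Y(5)))² = ((-2)³ + 2/((2*5²)))² = (-8 + 2/((2*25)))² = (-8 + 2/50)² = (-8 + 2*(1/50))² = (-8 + 1/25)² = (-199/25)² = 39601/625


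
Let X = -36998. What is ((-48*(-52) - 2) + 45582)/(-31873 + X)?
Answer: -48076/68871 ≈ -0.69806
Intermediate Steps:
((-48*(-52) - 2) + 45582)/(-31873 + X) = ((-48*(-52) - 2) + 45582)/(-31873 - 36998) = ((2496 - 2) + 45582)/(-68871) = (2494 + 45582)*(-1/68871) = 48076*(-1/68871) = -48076/68871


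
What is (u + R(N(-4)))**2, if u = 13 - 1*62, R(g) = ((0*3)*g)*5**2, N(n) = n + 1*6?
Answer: 2401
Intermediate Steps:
N(n) = 6 + n (N(n) = n + 6 = 6 + n)
R(g) = 0 (R(g) = (0*g)*25 = 0*25 = 0)
u = -49 (u = 13 - 62 = -49)
(u + R(N(-4)))**2 = (-49 + 0)**2 = (-49)**2 = 2401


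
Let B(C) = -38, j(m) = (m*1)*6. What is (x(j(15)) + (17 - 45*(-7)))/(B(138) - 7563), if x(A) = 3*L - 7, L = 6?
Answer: -343/7601 ≈ -0.045126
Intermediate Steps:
j(m) = 6*m (j(m) = m*6 = 6*m)
x(A) = 11 (x(A) = 3*6 - 7 = 18 - 7 = 11)
(x(j(15)) + (17 - 45*(-7)))/(B(138) - 7563) = (11 + (17 - 45*(-7)))/(-38 - 7563) = (11 + (17 + 315))/(-7601) = (11 + 332)*(-1/7601) = 343*(-1/7601) = -343/7601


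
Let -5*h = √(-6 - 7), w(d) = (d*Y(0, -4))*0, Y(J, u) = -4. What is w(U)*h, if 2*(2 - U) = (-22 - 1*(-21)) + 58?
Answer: 0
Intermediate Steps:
U = -53/2 (U = 2 - ((-22 - 1*(-21)) + 58)/2 = 2 - ((-22 + 21) + 58)/2 = 2 - (-1 + 58)/2 = 2 - ½*57 = 2 - 57/2 = -53/2 ≈ -26.500)
w(d) = 0 (w(d) = (d*(-4))*0 = -4*d*0 = 0)
h = -I*√13/5 (h = -√(-6 - 7)/5 = -I*√13/5 ≈ -0.72111*I)
w(U)*h = 0*(-I*√13/5) = 0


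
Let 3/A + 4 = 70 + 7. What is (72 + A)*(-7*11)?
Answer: -404943/73 ≈ -5547.2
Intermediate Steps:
A = 3/73 (A = 3/(-4 + (70 + 7)) = 3/(-4 + 77) = 3/73 ≈ 0.041096)
(72 + A)*(-7*11) = (72 + 3/73)*(-7*11) = (5259/73)*(-77) = -404943/73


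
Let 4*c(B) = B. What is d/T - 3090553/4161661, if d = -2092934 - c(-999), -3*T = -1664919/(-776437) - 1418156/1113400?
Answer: 11293253075350442326208383/1566058055096527454 ≈ 7.2113e+6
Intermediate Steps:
T = -188153006107/648363716850 (T = -(-1664919/(-776437) - 1418156/1113400)/3 = -(-1664919*(-1/776437) - 1418156*1/1113400)/3 = -(1664919/776437 - 354539/278350)/3 = -⅓*188153006107/216121238950 = -188153006107/648363716850 ≈ -0.29020)
c(B) = B/4
d = -8370737/4 (d = -2092934 - (-999)/4 = -2092934 - 1*(-999/4) = -2092934 + 999/4 = -8370737/4 ≈ -2.0927e+6)
d/T - 3090553/4161661 = -8370737/(4*(-188153006107/648363716850)) - 3090553/4161661 = -8370737/4*(-648363716850/188153006107) - 3090553*1/4161661 = 2713641077046909225/376306012214 - 3090553/4161661 = 11293253075350442326208383/1566058055096527454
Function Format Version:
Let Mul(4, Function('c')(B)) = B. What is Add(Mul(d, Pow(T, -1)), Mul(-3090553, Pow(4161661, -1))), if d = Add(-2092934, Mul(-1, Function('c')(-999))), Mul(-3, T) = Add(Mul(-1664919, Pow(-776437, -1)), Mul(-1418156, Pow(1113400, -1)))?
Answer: Rational(11293253075350442326208383, 1566058055096527454) ≈ 7.2113e+6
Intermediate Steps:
T = Rational(-188153006107, 648363716850) (T = Mul(Rational(-1, 3), Add(Mul(-1664919, Pow(-776437, -1)), Mul(-1418156, Pow(1113400, -1)))) = Mul(Rational(-1, 3), Add(Mul(-1664919, Rational(-1, 776437)), Mul(-1418156, Rational(1, 1113400)))) = Mul(Rational(-1, 3), Add(Rational(1664919, 776437), Rational(-354539, 278350))) = Mul(Rational(-1, 3), Rational(188153006107, 216121238950)) = Rational(-188153006107, 648363716850) ≈ -0.29020)
Function('c')(B) = Mul(Rational(1, 4), B)
d = Rational(-8370737, 4) (d = Add(-2092934, Mul(-1, Mul(Rational(1, 4), -999))) = Add(-2092934, Mul(-1, Rational(-999, 4))) = Add(-2092934, Rational(999, 4)) = Rational(-8370737, 4) ≈ -2.0927e+6)
Add(Mul(d, Pow(T, -1)), Mul(-3090553, Pow(4161661, -1))) = Add(Mul(Rational(-8370737, 4), Pow(Rational(-188153006107, 648363716850), -1)), Mul(-3090553, Pow(4161661, -1))) = Add(Mul(Rational(-8370737, 4), Rational(-648363716850, 188153006107)), Mul(-3090553, Rational(1, 4161661))) = Add(Rational(2713641077046909225, 376306012214), Rational(-3090553, 4161661)) = Rational(11293253075350442326208383, 1566058055096527454)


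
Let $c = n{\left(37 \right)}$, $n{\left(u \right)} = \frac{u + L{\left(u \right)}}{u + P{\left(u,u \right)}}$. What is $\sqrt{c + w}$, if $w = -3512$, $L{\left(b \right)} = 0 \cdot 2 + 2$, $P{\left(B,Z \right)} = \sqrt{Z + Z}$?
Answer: $\frac{\sqrt{-129905 - 3512 \sqrt{74}}}{\sqrt{37 + \sqrt{74}}} \approx 59.255 i$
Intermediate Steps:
$P{\left(B,Z \right)} = \sqrt{2} \sqrt{Z}$ ($P{\left(B,Z \right)} = \sqrt{2 Z} = \sqrt{2} \sqrt{Z}$)
$L{\left(b \right)} = 2$ ($L{\left(b \right)} = 0 + 2 = 2$)
$n{\left(u \right)} = \frac{2 + u}{u + \sqrt{2} \sqrt{u}}$ ($n{\left(u \right)} = \frac{u + 2}{u + \sqrt{2} \sqrt{u}} = \frac{2 + u}{u + \sqrt{2} \sqrt{u}}$)
$c = \frac{39}{37 + \sqrt{74}}$ ($c = \frac{2 + 37}{37 + \sqrt{2} \sqrt{37}} = \frac{1}{37 + \sqrt{74}} \cdot 39 = \frac{39}{37 + \sqrt{74}} \approx 0.85522$)
$\sqrt{c + w} = \sqrt{\left(\frac{39}{35} - \frac{39 \sqrt{74}}{1295}\right) - 3512} = \sqrt{- \frac{122881}{35} - \frac{39 \sqrt{74}}{1295}}$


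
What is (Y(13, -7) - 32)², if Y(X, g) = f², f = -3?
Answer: 529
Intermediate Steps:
Y(X, g) = 9 (Y(X, g) = (-3)² = 9)
(Y(13, -7) - 32)² = (9 - 32)² = (-23)² = 529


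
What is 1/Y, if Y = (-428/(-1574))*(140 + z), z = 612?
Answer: 787/160928 ≈ 0.0048904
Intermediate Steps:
Y = 160928/787 (Y = (-428/(-1574))*(140 + 612) = -428*(-1/1574)*752 = (214/787)*752 = 160928/787 ≈ 204.48)
1/Y = 1/(160928/787) = 787/160928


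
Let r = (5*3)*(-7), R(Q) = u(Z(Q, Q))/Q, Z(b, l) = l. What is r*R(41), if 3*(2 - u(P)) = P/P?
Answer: -175/41 ≈ -4.2683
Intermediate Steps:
u(P) = 5/3 (u(P) = 2 - P/(3*P) = 2 - 1/3*1 = 2 - 1/3 = 5/3)
R(Q) = 5/(3*Q)
r = -105 (r = 15*(-7) = -105)
r*R(41) = -175/41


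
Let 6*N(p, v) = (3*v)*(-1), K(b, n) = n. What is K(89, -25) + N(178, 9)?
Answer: -59/2 ≈ -29.500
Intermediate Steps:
N(p, v) = -v/2 (N(p, v) = ((3*v)*(-1))/6 = (-3*v)/6 = -v/2)
K(89, -25) + N(178, 9) = -25 - 1/2*9 = -25 - 9/2 = -59/2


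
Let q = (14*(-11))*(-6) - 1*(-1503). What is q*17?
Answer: 41259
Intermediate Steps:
q = 2427 (q = -154*(-6) + 1503 = 924 + 1503 = 2427)
q*17 = 2427*17 = 41259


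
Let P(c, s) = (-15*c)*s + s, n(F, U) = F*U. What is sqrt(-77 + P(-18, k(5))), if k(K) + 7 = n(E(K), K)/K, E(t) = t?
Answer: I*sqrt(619) ≈ 24.88*I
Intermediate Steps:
k(K) = -7 + K (k(K) = -7 + (K*K)/K = -7 + K**2/K = -7 + K)
P(c, s) = s - 15*c*s (P(c, s) = -15*c*s + s = s - 15*c*s)
sqrt(-77 + P(-18, k(5))) = sqrt(-77 + (-7 + 5)*(1 - 15*(-18))) = sqrt(-77 - 2*(1 + 270)) = sqrt(-77 - 2*271) = sqrt(-77 - 542) = sqrt(-619) = I*sqrt(619)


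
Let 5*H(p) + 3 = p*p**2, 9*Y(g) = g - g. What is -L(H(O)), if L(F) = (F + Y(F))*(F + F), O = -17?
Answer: -48334112/25 ≈ -1.9334e+6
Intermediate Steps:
Y(g) = 0 (Y(g) = (g - g)/9 = (1/9)*0 = 0)
H(p) = -3/5 + p**3/5 (H(p) = -3/5 + (p*p**2)/5 = -3/5 + p**3/5)
L(F) = 2*F**2 (L(F) = (F + 0)*(F + F) = F*(2*F) = 2*F**2)
-L(H(O)) = -2*(-3/5 + (1/5)*(-17)**3)**2 = -2*(-3/5 + (1/5)*(-4913))**2 = -2*(-3/5 - 4913/5)**2 = -2*(-4916/5)**2 = -2*24167056/25 = -1*48334112/25 = -48334112/25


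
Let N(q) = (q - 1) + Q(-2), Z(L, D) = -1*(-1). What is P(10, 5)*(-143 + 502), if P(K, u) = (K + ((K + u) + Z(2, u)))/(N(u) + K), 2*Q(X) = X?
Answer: 718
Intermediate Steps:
Q(X) = X/2
Z(L, D) = 1
N(q) = -2 + q (N(q) = (q - 1) + (½)*(-2) = (-1 + q) - 1 = -2 + q)
P(K, u) = (1 + u + 2*K)/(-2 + K + u) (P(K, u) = (K + ((K + u) + 1))/((-2 + u) + K) = (K + (1 + K + u))/(-2 + K + u) = (1 + u + 2*K)/(-2 + K + u))
P(10, 5)*(-143 + 502) = ((1 + 5 + 2*10)/(-2 + 10 + 5))*(-143 + 502) = ((1 + 5 + 20)/13)*359 = ((1/13)*26)*359 = 2*359 = 718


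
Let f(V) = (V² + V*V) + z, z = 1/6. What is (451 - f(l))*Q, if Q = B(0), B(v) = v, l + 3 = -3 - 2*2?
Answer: 0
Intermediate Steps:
l = -10 (l = -3 + (-3 - 2*2) = -3 + (-3 - 4) = -3 - 7 = -10)
z = ⅙ ≈ 0.16667
Q = 0
f(V) = ⅙ + 2*V² (f(V) = (V² + V*V) + ⅙ = (V² + V²) + ⅙ = 2*V² + ⅙ = ⅙ + 2*V²)
(451 - f(l))*Q = (451 - (⅙ + 2*(-10)²))*0 = (451 - (⅙ + 2*100))*0 = (451 - (⅙ + 200))*0 = (451 - 1*1201/6)*0 = (451 - 1201/6)*0 = (1505/6)*0 = 0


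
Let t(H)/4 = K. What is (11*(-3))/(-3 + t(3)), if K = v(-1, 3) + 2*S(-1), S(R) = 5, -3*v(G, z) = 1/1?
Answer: -99/107 ≈ -0.92523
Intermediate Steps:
v(G, z) = -⅓ (v(G, z) = -⅓/1 = -⅓*1 = -⅓)
K = 29/3 (K = -⅓ + 2*5 = -⅓ + 10 = 29/3 ≈ 9.6667)
t(H) = 116/3 (t(H) = 4*(29/3) = 116/3)
(11*(-3))/(-3 + t(3)) = (11*(-3))/(-3 + 116/3) = -33/107/3 = -33*3/107 = -99/107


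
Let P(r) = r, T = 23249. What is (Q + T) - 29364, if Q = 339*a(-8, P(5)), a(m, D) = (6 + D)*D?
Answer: 12530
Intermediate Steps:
a(m, D) = D*(6 + D)
Q = 18645 (Q = 339*(5*(6 + 5)) = 339*(5*11) = 339*55 = 18645)
(Q + T) - 29364 = (18645 + 23249) - 29364 = 41894 - 29364 = 12530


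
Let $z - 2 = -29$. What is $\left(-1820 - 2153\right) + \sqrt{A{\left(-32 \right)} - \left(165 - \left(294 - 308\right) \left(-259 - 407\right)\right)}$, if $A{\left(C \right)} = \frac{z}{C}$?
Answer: $-3973 + \frac{\sqrt{586230}}{8} \approx -3877.3$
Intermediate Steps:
$z = -27$ ($z = 2 - 29 = -27$)
$A{\left(C \right)} = - \frac{27}{C}$
$\left(-1820 - 2153\right) + \sqrt{A{\left(-32 \right)} - \left(165 - \left(294 - 308\right) \left(-259 - 407\right)\right)} = \left(-1820 - 2153\right) + \sqrt{- \frac{27}{-32} - \left(165 - \left(294 - 308\right) \left(-259 - 407\right)\right)} = \left(-1820 - 2153\right) + \sqrt{\left(-27\right) \left(- \frac{1}{32}\right) - -9159} = -3973 + \sqrt{\frac{27}{32} + \left(-165 + 9324\right)} = -3973 + \sqrt{\frac{27}{32} + 9159} = -3973 + \sqrt{\frac{293115}{32}} = -3973 + \frac{\sqrt{586230}}{8}$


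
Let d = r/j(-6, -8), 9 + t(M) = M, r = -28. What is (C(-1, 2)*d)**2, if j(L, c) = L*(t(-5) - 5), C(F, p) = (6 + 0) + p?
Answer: 12544/3249 ≈ 3.8609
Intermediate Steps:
t(M) = -9 + M
C(F, p) = 6 + p
j(L, c) = -19*L (j(L, c) = L*((-9 - 5) - 5) = L*(-14 - 5) = L*(-19) = -19*L)
d = -14/57 (d = -28/((-19*(-6))) = -28/114 = -28*1/114 = -14/57 ≈ -0.24561)
(C(-1, 2)*d)**2 = ((6 + 2)*(-14/57))**2 = (8*(-14/57))**2 = (-112/57)**2 = 12544/3249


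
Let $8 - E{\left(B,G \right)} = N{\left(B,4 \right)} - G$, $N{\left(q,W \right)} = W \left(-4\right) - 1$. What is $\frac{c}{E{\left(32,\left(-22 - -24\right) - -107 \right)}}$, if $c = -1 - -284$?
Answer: $\frac{283}{134} \approx 2.1119$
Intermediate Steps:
$N{\left(q,W \right)} = -1 - 4 W$ ($N{\left(q,W \right)} = - 4 W - 1 = -1 - 4 W$)
$E{\left(B,G \right)} = 25 + G$ ($E{\left(B,G \right)} = 8 - \left(\left(-1 - 16\right) - G\right) = 8 - \left(-17 - G\right) = 8 + \left(17 + G\right) = 25 + G$)
$c = 283$ ($c = -1 + 284 = 283$)
$\frac{c}{E{\left(32,\left(-22 - -24\right) - -107 \right)}} = \frac{283}{25 - -109} = \frac{283}{25 + \left(\left(-22 + 24\right) + 107\right)} = \frac{283}{25 + \left(2 + 107\right)} = \frac{283}{25 + 109} = \frac{283}{134}$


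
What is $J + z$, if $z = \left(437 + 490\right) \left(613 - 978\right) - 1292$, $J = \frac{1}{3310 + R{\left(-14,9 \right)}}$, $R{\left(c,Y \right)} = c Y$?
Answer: $- \frac{1081436047}{3184} \approx -3.3965 \cdot 10^{5}$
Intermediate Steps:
$R{\left(c,Y \right)} = Y c$
$J = \frac{1}{3184}$ ($J = \frac{1}{3310 + 9 \left(-14\right)} = \frac{1}{3310 - 126} = \frac{1}{3184} \approx 0.00031407$)
$z = -339647$ ($z = 927 \left(-365\right) - 1292 = -338355 - 1292 = -339647$)
$J + z = \frac{1}{3184} - 339647 = - \frac{1081436047}{3184}$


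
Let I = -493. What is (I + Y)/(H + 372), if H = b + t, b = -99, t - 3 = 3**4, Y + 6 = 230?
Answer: -269/357 ≈ -0.75350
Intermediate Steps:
Y = 224 (Y = -6 + 230 = 224)
t = 84 (t = 3 + 3**4 = 3 + 81 = 84)
H = -15 (H = -99 + 84 = -15)
(I + Y)/(H + 372) = (-493 + 224)/(-15 + 372) = -269/357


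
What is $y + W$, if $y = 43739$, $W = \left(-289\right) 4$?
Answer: $42583$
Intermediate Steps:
$W = -1156$
$y + W = 43739 - 1156 = 42583$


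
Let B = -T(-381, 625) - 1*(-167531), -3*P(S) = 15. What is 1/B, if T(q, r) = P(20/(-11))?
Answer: 1/167536 ≈ 5.9689e-6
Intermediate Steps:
P(S) = -5 (P(S) = -⅓*15 = -5)
T(q, r) = -5
B = 167536 (B = -1*(-5) - 1*(-167531) = 5 + 167531 = 167536)
1/B = 1/167536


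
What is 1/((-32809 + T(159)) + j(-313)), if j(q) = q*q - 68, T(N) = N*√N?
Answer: 65092/4232948785 - 159*√159/4232948785 ≈ 1.4904e-5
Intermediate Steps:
T(N) = N^(3/2)
j(q) = -68 + q² (j(q) = q² - 68 = -68 + q²)
1/((-32809 + T(159)) + j(-313)) = 1/((-32809 + 159^(3/2)) + (-68 + (-313)²)) = 1/((-32809 + 159*√159) + (-68 + 97969)) = 1/((-32809 + 159*√159) + 97901) = 1/(65092 + 159*√159)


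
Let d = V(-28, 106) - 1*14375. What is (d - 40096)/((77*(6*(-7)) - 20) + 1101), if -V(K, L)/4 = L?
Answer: 54895/2153 ≈ 25.497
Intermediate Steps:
V(K, L) = -4*L
d = -14799 (d = -4*106 - 1*14375 = -424 - 14375 = -14799)
(d - 40096)/((77*(6*(-7)) - 20) + 1101) = (-14799 - 40096)/((77*(6*(-7)) - 20) + 1101) = -54895/((77*(-42) - 20) + 1101) = -54895/((-3234 - 20) + 1101) = -54895/(-3254 + 1101) = -54895/(-2153) = -54895*(-1/2153) = 54895/2153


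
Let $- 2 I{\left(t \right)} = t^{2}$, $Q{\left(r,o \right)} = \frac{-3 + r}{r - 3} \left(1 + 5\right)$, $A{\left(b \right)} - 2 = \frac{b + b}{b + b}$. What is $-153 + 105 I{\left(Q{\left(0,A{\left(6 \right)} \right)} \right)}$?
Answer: $-2043$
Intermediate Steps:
$A{\left(b \right)} = 3$ ($A{\left(b \right)} = 2 + \frac{b + b}{b + b} = 2 + \frac{2 b}{2 b} = 2 + 2 b \frac{1}{2 b} = 2 + 1 = 3$)
$Q{\left(r,o \right)} = 6$ ($Q{\left(r,o \right)} = \frac{-3 + r}{-3 + r} 6 = 1 \cdot 6 = 6$)
$I{\left(t \right)} = - \frac{t^{2}}{2}$
$-153 + 105 I{\left(Q{\left(0,A{\left(6 \right)} \right)} \right)} = -153 + 105 \left(- \frac{6^{2}}{2}\right) = -153 + 105 \left(\left(- \frac{1}{2}\right) 36\right) = -153 + 105 \left(-18\right) = -153 - 1890 = -2043$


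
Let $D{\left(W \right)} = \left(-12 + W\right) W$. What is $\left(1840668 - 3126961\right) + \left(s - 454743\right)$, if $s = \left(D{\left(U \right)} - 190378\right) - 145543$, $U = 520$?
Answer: $-1812797$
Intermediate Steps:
$D{\left(W \right)} = W \left(-12 + W\right)$
$s = -71761$ ($s = \left(520 \left(-12 + 520\right) - 190378\right) - 145543 = \left(520 \cdot 508 - 190378\right) - 145543 = \left(264160 - 190378\right) - 145543 = 73782 - 145543 = -71761$)
$\left(1840668 - 3126961\right) + \left(s - 454743\right) = \left(1840668 - 3126961\right) - 526504 = -1286293 - 526504 = -1812797$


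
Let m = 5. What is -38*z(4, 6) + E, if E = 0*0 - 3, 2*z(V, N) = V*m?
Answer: -383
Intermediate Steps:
z(V, N) = 5*V/2 (z(V, N) = (V*5)/2 = (5*V)/2 = 5*V/2)
E = -3 (E = 0 - 3 = -3)
-38*z(4, 6) + E = -95*4 - 3 = -38*10 - 3 = -380 - 3 = -383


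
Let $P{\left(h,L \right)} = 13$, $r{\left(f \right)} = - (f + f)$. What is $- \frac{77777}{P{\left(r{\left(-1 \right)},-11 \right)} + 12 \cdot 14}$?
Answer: $- \frac{77777}{181} \approx -429.71$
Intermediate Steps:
$r{\left(f \right)} = - 2 f$
$- \frac{77777}{P{\left(r{\left(-1 \right)},-11 \right)} + 12 \cdot 14} = - \frac{77777}{13 + 12 \cdot 14} = - \frac{77777}{13 + 168} = - \frac{77777}{181}$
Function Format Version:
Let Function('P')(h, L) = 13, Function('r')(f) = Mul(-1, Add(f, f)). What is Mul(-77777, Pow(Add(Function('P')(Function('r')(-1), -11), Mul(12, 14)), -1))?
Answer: Rational(-77777, 181) ≈ -429.71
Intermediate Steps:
Function('r')(f) = Mul(-2, f) (Function('r')(f) = Mul(-1, Mul(2, f)) = Mul(-2, f))
Mul(-77777, Pow(Add(Function('P')(Function('r')(-1), -11), Mul(12, 14)), -1)) = Mul(-77777, Pow(Add(13, Mul(12, 14)), -1)) = Mul(-77777, Pow(Add(13, 168), -1)) = Mul(-77777, Pow(181, -1)) = Mul(-77777, Rational(1, 181)) = Rational(-77777, 181)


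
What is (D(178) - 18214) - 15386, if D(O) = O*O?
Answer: -1916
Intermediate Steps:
D(O) = O²
(D(178) - 18214) - 15386 = (178² - 18214) - 15386 = (31684 - 18214) - 15386 = 13470 - 15386 = -1916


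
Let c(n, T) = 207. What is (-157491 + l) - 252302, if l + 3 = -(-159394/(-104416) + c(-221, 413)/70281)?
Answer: -167071285851169/407692272 ≈ -4.0980e+5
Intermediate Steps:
l = -1846631473/407692272 (l = -3 - (-159394/(-104416) + 207/70281) = -3 - (-159394*(-1/104416) + 207*(1/70281)) = -3 - (79697/52208 + 23/7809) = -3 - 1*623554657/407692272 = -3 - 623554657/407692272 = -1846631473/407692272 ≈ -4.5295)
(-157491 + l) - 252302 = (-157491 - 1846631473/407692272) - 252302 = -64209710241025/407692272 - 252302 = -167071285851169/407692272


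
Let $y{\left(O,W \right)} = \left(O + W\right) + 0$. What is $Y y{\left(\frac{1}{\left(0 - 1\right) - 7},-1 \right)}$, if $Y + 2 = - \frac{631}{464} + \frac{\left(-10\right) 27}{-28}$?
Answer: $- \frac{183663}{25984} \approx -7.0683$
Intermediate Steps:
$Y = \frac{20407}{3248}$ ($Y = -2 - \left(\frac{631}{464} - \frac{\left(-10\right) 27}{-28}\right) = -2 - - \frac{26903}{3248} = -2 + \left(- \frac{631}{464} + \frac{135}{14}\right) = -2 + \frac{26903}{3248} = \frac{20407}{3248} \approx 6.2829$)
$y{\left(O,W \right)} = O + W$
$Y y{\left(\frac{1}{\left(0 - 1\right) - 7},-1 \right)} = \frac{20407 \left(\frac{1}{\left(0 - 1\right) - 7} - 1\right)}{3248} = \frac{20407 \left(\frac{1}{-1 - 7} - 1\right)}{3248} = \frac{20407 \left(\frac{1}{-8} - 1\right)}{3248} = \frac{20407 \left(- \frac{1}{8} - 1\right)}{3248} = \frac{20407}{3248} \left(- \frac{9}{8}\right) = - \frac{183663}{25984}$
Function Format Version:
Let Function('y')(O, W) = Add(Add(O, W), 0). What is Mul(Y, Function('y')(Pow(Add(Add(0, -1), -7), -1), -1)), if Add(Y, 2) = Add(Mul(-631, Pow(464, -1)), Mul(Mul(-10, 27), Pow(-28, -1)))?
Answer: Rational(-183663, 25984) ≈ -7.0683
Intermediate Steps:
Y = Rational(20407, 3248) (Y = Add(-2, Add(Mul(-631, Pow(464, -1)), Mul(Mul(-10, 27), Pow(-28, -1)))) = Add(-2, Add(Mul(-631, Rational(1, 464)), Mul(-270, Rational(-1, 28)))) = Add(-2, Add(Rational(-631, 464), Rational(135, 14))) = Add(-2, Rational(26903, 3248)) = Rational(20407, 3248) ≈ 6.2829)
Function('y')(O, W) = Add(O, W)
Mul(Y, Function('y')(Pow(Add(Add(0, -1), -7), -1), -1)) = Mul(Rational(20407, 3248), Add(Pow(Add(Add(0, -1), -7), -1), -1)) = Mul(Rational(20407, 3248), Add(Pow(Add(-1, -7), -1), -1)) = Mul(Rational(20407, 3248), Add(Pow(-8, -1), -1)) = Mul(Rational(20407, 3248), Add(Rational(-1, 8), -1)) = Mul(Rational(20407, 3248), Rational(-9, 8)) = Rational(-183663, 25984)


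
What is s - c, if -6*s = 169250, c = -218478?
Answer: 570809/3 ≈ 1.9027e+5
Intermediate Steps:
s = -84625/3 (s = -1/6*169250 = -84625/3 ≈ -28208.)
s - c = -84625/3 - 1*(-218478) = -84625/3 + 218478 = 570809/3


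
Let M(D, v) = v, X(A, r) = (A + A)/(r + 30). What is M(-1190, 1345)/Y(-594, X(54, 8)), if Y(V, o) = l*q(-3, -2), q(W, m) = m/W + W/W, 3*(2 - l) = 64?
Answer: -2421/58 ≈ -41.741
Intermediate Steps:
l = -58/3 (l = 2 - ⅓*64 = 2 - 64/3 = -58/3 ≈ -19.333)
X(A, r) = 2*A/(30 + r) (X(A, r) = (2*A)/(30 + r) = 2*A/(30 + r))
q(W, m) = 1 + m/W (q(W, m) = m/W + 1 = 1 + m/W)
Y(V, o) = -290/9 (Y(V, o) = -58*(-3 - 2)/(3*(-3)) = -(-58)*(-5)/9 = -58/3*5/3 = -290/9)
M(-1190, 1345)/Y(-594, X(54, 8)) = 1345/(-290/9) = 1345*(-9/290) = -2421/58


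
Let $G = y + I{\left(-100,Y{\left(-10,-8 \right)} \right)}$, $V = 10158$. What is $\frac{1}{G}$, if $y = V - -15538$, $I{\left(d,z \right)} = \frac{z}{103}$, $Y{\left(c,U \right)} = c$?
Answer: $\frac{103}{2646678} \approx 3.8917 \cdot 10^{-5}$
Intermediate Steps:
$I{\left(d,z \right)} = \frac{z}{103}$ ($I{\left(d,z \right)} = z \frac{1}{103} = \frac{z}{103}$)
$y = 25696$ ($y = 10158 - -15538 = 10158 + 15538 = 25696$)
$G = \frac{2646678}{103}$ ($G = 25696 + \frac{1}{103} \left(-10\right) = 25696 - \frac{10}{103} = \frac{2646678}{103} \approx 25696.0$)
$\frac{1}{G} = \frac{1}{\frac{2646678}{103}} = \frac{103}{2646678}$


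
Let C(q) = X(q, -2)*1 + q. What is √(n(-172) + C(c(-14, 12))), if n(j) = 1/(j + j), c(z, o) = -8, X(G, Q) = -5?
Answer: 3*I*√42742/172 ≈ 3.606*I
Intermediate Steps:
n(j) = 1/(2*j)
C(q) = -5 + q (C(q) = -5*1 + q = -5 + q)
√(n(-172) + C(c(-14, 12))) = √((½)/(-172) + (-5 - 8)) = √((½)*(-1/172) - 13) = √(-1/344 - 13) = √(-4473/344) = 3*I*√42742/172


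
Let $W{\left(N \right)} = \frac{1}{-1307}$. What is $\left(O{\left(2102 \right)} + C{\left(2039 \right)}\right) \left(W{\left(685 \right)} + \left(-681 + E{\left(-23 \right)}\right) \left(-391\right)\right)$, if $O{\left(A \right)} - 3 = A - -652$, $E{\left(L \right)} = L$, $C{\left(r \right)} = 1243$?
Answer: $\frac{1439080188000}{1307} \approx 1.1011 \cdot 10^{9}$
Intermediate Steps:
$O{\left(A \right)} = 655 + A$ ($O{\left(A \right)} = 3 + \left(A - -652\right) = 3 + \left(A + 652\right) = 3 + \left(652 + A\right) = 655 + A$)
$W{\left(N \right)} = - \frac{1}{1307}$
$\left(O{\left(2102 \right)} + C{\left(2039 \right)}\right) \left(W{\left(685 \right)} + \left(-681 + E{\left(-23 \right)}\right) \left(-391\right)\right) = \left(\left(655 + 2102\right) + 1243\right) \left(- \frac{1}{1307} + \left(-681 - 23\right) \left(-391\right)\right) = \left(2757 + 1243\right) \left(- \frac{1}{1307} - -275264\right) = 4000 \left(- \frac{1}{1307} + 275264\right) = 4000 \cdot \frac{359770047}{1307} = \frac{1439080188000}{1307}$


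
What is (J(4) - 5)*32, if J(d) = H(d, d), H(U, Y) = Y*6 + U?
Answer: 736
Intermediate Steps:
H(U, Y) = U + 6*Y (H(U, Y) = 6*Y + U = U + 6*Y)
J(d) = 7*d (J(d) = d + 6*d = 7*d)
(J(4) - 5)*32 = (7*4 - 5)*32 = (28 - 5)*32 = 23*32 = 736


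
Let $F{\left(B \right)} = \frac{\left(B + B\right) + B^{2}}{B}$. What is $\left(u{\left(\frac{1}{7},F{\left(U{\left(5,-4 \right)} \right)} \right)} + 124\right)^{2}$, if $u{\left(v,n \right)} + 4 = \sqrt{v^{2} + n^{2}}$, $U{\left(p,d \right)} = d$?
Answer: $\frac{\left(840 + \sqrt{197}\right)^{2}}{49} \approx 14885.0$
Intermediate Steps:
$F{\left(B \right)} = \frac{B^{2} + 2 B}{B}$ ($F{\left(B \right)} = \frac{2 B + B^{2}}{B} = \frac{B^{2} + 2 B}{B}$)
$u{\left(v,n \right)} = -4 + \sqrt{n^{2} + v^{2}}$ ($u{\left(v,n \right)} = -4 + \sqrt{v^{2} + n^{2}} = -4 + \sqrt{n^{2} + v^{2}}$)
$\left(u{\left(\frac{1}{7},F{\left(U{\left(5,-4 \right)} \right)} \right)} + 124\right)^{2} = \left(\left(-4 + \sqrt{\left(2 - 4\right)^{2} + \left(\frac{1}{7}\right)^{2}}\right) + 124\right)^{2} = \left(\left(-4 + \sqrt{\left(-2\right)^{2} + \left(\frac{1}{7}\right)^{2}}\right) + 124\right)^{2} = \left(\left(-4 + \sqrt{4 + \frac{1}{49}}\right) + 124\right)^{2} = \left(\left(-4 + \sqrt{\frac{197}{49}}\right) + 124\right)^{2} = \left(\left(-4 + \frac{\sqrt{197}}{7}\right) + 124\right)^{2} = \left(120 + \frac{\sqrt{197}}{7}\right)^{2}$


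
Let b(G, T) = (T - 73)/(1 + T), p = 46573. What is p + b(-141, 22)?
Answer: 1071128/23 ≈ 46571.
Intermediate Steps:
b(G, T) = (-73 + T)/(1 + T)
p + b(-141, 22) = 46573 + (-73 + 22)/(1 + 22) = 46573 - 51/23 = 1071128/23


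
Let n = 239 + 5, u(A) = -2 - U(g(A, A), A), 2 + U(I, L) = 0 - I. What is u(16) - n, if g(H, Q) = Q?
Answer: -228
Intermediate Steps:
U(I, L) = -2 - I (U(I, L) = -2 + (0 - I) = -2 - I)
u(A) = A (u(A) = -2 - (-2 - A) = -2 + (2 + A) = A)
n = 244
u(16) - n = 16 - 1*244 = 16 - 244 = -228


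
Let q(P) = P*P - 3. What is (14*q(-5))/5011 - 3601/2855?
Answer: -17165271/14306405 ≈ -1.1998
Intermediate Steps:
q(P) = -3 + P**2 (q(P) = P**2 - 3 = -3 + P**2)
(14*q(-5))/5011 - 3601/2855 = (14*(-3 + (-5)**2))/5011 - 3601/2855 = (14*(-3 + 25))*(1/5011) - 3601*1/2855 = (14*22)*(1/5011) - 3601/2855 = 308*(1/5011) - 3601/2855 = 308/5011 - 3601/2855 = -17165271/14306405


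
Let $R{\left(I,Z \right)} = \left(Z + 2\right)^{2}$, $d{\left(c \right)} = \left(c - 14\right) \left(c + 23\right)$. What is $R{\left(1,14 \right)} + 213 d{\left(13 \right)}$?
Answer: $-7412$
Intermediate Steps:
$d{\left(c \right)} = \left(-14 + c\right) \left(23 + c\right)$
$R{\left(I,Z \right)} = \left(2 + Z\right)^{2}$
$R{\left(1,14 \right)} + 213 d{\left(13 \right)} = \left(2 + 14\right)^{2} + 213 \left(-322 + 13^{2} + 9 \cdot 13\right) = 16^{2} + 213 \left(-322 + 169 + 117\right) = 256 + 213 \left(-36\right) = 256 - 7668 = -7412$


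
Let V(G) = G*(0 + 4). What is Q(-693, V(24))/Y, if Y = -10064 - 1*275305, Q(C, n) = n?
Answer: -32/95123 ≈ -0.00033641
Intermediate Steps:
V(G) = 4*G (V(G) = G*4 = 4*G)
Y = -285369 (Y = -10064 - 275305 = -285369)
Q(-693, V(24))/Y = (4*24)/(-285369) = 96*(-1/285369) = -32/95123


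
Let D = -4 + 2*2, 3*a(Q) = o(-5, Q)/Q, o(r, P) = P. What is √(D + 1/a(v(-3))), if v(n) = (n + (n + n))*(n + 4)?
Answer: √3 ≈ 1.7320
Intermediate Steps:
v(n) = 3*n*(4 + n) (v(n) = (n + 2*n)*(4 + n) = (3*n)*(4 + n) = 3*n*(4 + n))
a(Q) = ⅓ (a(Q) = (Q/Q)/3 = (⅓)*1 = ⅓)
D = 0 (D = -4 + 4 = 0)
√(D + 1/a(v(-3))) = √(0 + 1/(⅓)) = √(0 + 3) = √3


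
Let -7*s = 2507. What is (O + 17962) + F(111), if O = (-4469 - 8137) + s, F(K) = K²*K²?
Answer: 1062684272/7 ≈ 1.5181e+8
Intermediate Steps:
s = -2507/7 (s = -⅐*2507 = -2507/7 ≈ -358.14)
F(K) = K⁴
O = -90749/7 (O = (-4469 - 8137) - 2507/7 = -12606 - 2507/7 = -90749/7 ≈ -12964.)
(O + 17962) + F(111) = (-90749/7 + 17962) + 111⁴ = 34985/7 + 151807041 = 1062684272/7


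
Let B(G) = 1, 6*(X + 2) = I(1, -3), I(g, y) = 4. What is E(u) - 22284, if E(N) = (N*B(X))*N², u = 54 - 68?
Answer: -25028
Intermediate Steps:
X = -4/3 (X = -2 + (⅙)*4 = -2 + ⅔ = -4/3 ≈ -1.3333)
u = -14
E(N) = N³ (E(N) = (N*1)*N² = N*N² = N³)
E(u) - 22284 = (-14)³ - 22284 = -2744 - 22284 = -25028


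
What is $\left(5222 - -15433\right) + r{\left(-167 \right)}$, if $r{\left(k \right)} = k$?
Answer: $20488$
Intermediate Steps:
$\left(5222 - -15433\right) + r{\left(-167 \right)} = \left(5222 - -15433\right) - 167 = \left(5222 + 15433\right) - 167 = 20655 - 167 = 20488$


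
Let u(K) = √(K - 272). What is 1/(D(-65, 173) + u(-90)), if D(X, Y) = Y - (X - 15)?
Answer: 253/64371 - I*√362/64371 ≈ 0.0039303 - 0.00029557*I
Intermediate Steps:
D(X, Y) = 15 + Y - X (D(X, Y) = Y - (-15 + X) = Y + (15 - X) = 15 + Y - X)
u(K) = √(-272 + K)
1/(D(-65, 173) + u(-90)) = 1/((15 + 173 - 1*(-65)) + √(-272 - 90)) = 1/((15 + 173 + 65) + √(-362)) = 1/(253 + I*√362)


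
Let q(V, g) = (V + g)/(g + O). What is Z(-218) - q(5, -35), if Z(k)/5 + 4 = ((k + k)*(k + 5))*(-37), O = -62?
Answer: -1666518230/97 ≈ -1.7181e+7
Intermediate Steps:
Z(k) = -20 - 370*k*(5 + k) (Z(k) = -20 + 5*(((k + k)*(k + 5))*(-37)) = -20 + 5*(((2*k)*(5 + k))*(-37)) = -20 + 5*((2*k*(5 + k))*(-37)) = -20 + 5*(-74*k*(5 + k)) = -20 - 370*k*(5 + k))
q(V, g) = (V + g)/(-62 + g) (q(V, g) = (V + g)/(g - 62) = (V + g)/(-62 + g))
Z(-218) - q(5, -35) = (-20 - 1850*(-218) - 370*(-218)²) - (5 - 35)/(-62 - 35) = (-20 + 403300 - 370*47524) - (-30)/(-97) = (-20 + 403300 - 17583880) - (-1)*(-30)/97 = -17180600 - 1*30/97 = -17180600 - 30/97 = -1666518230/97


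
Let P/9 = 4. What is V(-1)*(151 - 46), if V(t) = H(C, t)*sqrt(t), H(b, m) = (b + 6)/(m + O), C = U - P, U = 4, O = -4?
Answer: 546*I ≈ 546.0*I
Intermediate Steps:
P = 36 (P = 9*4 = 36)
C = -32 (C = 4 - 1*36 = 4 - 36 = -32)
H(b, m) = (6 + b)/(-4 + m) (H(b, m) = (b + 6)/(m - 4) = (6 + b)/(-4 + m))
V(t) = -26*sqrt(t)/(-4 + t) (V(t) = ((6 - 32)/(-4 + t))*sqrt(t) = (-26/(-4 + t))*sqrt(t) = -26*sqrt(t)/(-4 + t))
V(-1)*(151 - 46) = (-26*sqrt(-1)/(-4 - 1))*(151 - 46) = -26*I/(-5)*105 = -26*I*(-1/5)*105 = (26*I/5)*105 = 546*I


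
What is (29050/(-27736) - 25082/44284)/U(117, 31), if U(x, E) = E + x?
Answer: -247765569/22722828944 ≈ -0.010904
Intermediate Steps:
(29050/(-27736) - 25082/44284)/U(117, 31) = (29050/(-27736) - 25082/44284)/(31 + 117) = (29050*(-1/27736) - 25082*1/44284)/148 = (-14525/13868 - 12541/22142)*(1/148) = -247765569/153532628*1/148 = -247765569/22722828944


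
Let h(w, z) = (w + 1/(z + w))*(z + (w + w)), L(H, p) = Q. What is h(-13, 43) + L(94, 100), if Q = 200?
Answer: -613/30 ≈ -20.433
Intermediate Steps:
L(H, p) = 200
h(w, z) = (w + 1/(w + z))*(z + 2*w)
h(-13, 43) + L(94, 100) = (43 + 2*(-13) + 2*(-13)³ - 13*43² + 3*43*(-13)²)/(-13 + 43) + 200 = (43 - 26 + 2*(-2197) - 13*1849 + 3*43*169)/30 + 200 = (43 - 26 - 4394 - 24037 + 21801)/30 + 200 = (1/30)*(-6613) + 200 = -6613/30 + 200 = -613/30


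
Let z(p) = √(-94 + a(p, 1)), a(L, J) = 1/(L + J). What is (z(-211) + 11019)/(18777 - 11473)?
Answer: 11019/7304 + I*√4145610/1533840 ≈ 1.5086 + 0.0013274*I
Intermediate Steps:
a(L, J) = 1/(J + L)
z(p) = √(-94 + 1/(1 + p))
(z(-211) + 11019)/(18777 - 11473) = (√((-93 - 94*(-211))/(1 - 211)) + 11019)/(18777 - 11473) = (√((-93 + 19834)/(-210)) + 11019)/7304 = (√(-1/210*19741) + 11019)*(1/7304) = (√(-19741/210) + 11019)*(1/7304) = (I*√4145610/210 + 11019)*(1/7304) = (11019 + I*√4145610/210)*(1/7304) = 11019/7304 + I*√4145610/1533840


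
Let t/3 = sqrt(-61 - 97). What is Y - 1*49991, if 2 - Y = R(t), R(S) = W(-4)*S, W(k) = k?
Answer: -49989 + 12*I*sqrt(158) ≈ -49989.0 + 150.84*I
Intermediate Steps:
t = 3*I*sqrt(158) (t = 3*sqrt(-61 - 97) = 3*sqrt(-158) = 3*(I*sqrt(158)) = 3*I*sqrt(158) ≈ 37.709*I)
R(S) = -4*S
Y = 2 + 12*I*sqrt(158) (Y = 2 - (-4)*3*I*sqrt(158) = 2 - (-12)*I*sqrt(158) = 2 + 12*I*sqrt(158) ≈ 2.0 + 150.84*I)
Y - 1*49991 = (2 + 12*I*sqrt(158)) - 1*49991 = (2 + 12*I*sqrt(158)) - 49991 = -49989 + 12*I*sqrt(158)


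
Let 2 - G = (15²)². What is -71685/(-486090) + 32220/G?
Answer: -267398001/546829646 ≈ -0.48900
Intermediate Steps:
G = -50623 (G = 2 - (15²)² = 2 - 1*225² = 2 - 1*50625 = 2 - 50625 = -50623)
-71685/(-486090) + 32220/G = -71685/(-486090) + 32220/(-50623) = -71685*(-1/486090) + 32220*(-1/50623) = 1593/10802 - 32220/50623 = -267398001/546829646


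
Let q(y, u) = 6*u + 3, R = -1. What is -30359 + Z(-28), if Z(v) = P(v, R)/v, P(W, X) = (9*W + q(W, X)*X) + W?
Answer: -849775/28 ≈ -30349.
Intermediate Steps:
q(y, u) = 3 + 6*u
P(W, X) = 10*W + X*(3 + 6*X) (P(W, X) = (9*W + (3 + 6*X)*X) + W = (9*W + X*(3 + 6*X)) + W = 10*W + X*(3 + 6*X))
Z(v) = (3 + 10*v)/v (Z(v) = (10*v + 3*(-1)*(1 + 2*(-1)))/v = (10*v + 3*(-1)*(1 - 2))/v = (10*v + 3*(-1)*(-1))/v = (10*v + 3)/v = (3 + 10*v)/v)
-30359 + Z(-28) = -30359 + (10 + 3/(-28)) = -30359 + (10 + 3*(-1/28)) = -30359 + (10 - 3/28) = -30359 + 277/28 = -849775/28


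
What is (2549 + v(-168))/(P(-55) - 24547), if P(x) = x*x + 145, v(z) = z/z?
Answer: -2550/21377 ≈ -0.11929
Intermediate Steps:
v(z) = 1
P(x) = 145 + x² (P(x) = x² + 145 = 145 + x²)
(2549 + v(-168))/(P(-55) - 24547) = (2549 + 1)/((145 + (-55)²) - 24547) = 2550/((145 + 3025) - 24547) = 2550/(3170 - 24547) = 2550/(-21377) = 2550*(-1/21377) = -2550/21377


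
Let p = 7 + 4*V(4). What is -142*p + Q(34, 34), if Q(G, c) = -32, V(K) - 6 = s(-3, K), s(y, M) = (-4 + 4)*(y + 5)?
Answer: -4434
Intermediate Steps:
s(y, M) = 0 (s(y, M) = 0*(5 + y) = 0)
V(K) = 6 (V(K) = 6 + 0 = 6)
p = 31 (p = 7 + 4*6 = 7 + 24 = 31)
-142*p + Q(34, 34) = -142*31 - 32 = -4402 - 32 = -4434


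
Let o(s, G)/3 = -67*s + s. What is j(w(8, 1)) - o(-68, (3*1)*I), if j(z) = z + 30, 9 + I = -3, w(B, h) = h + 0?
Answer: -13433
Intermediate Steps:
w(B, h) = h
I = -12 (I = -9 - 3 = -12)
j(z) = 30 + z
o(s, G) = -198*s (o(s, G) = 3*(-67*s + s) = 3*(-66*s) = -198*s)
j(w(8, 1)) - o(-68, (3*1)*I) = (30 + 1) - (-198)*(-68) = 31 - 1*13464 = 31 - 13464 = -13433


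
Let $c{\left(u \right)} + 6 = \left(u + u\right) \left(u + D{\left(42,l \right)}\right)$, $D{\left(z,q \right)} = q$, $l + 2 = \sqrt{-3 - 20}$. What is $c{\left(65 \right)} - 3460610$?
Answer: $-3452426 + 130 i \sqrt{23} \approx -3.4524 \cdot 10^{6} + 623.46 i$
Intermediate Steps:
$l = -2 + i \sqrt{23}$ ($l = -2 + \sqrt{-3 - 20} = -2 + \sqrt{-23} = -2 + i \sqrt{23} \approx -2.0 + 4.7958 i$)
$c{\left(u \right)} = -6 + 2 u \left(-2 + u + i \sqrt{23}\right)$ ($c{\left(u \right)} = -6 + \left(u + u\right) \left(u - \left(2 - i \sqrt{23}\right)\right) = -6 + 2 u \left(-2 + u + i \sqrt{23}\right)$)
$c{\left(65 \right)} - 3460610 = \left(-6 + 2 \cdot 65^{2} - 130 \left(2 - i \sqrt{23}\right)\right) - 3460610 = \left(-6 + 2 \cdot 4225 - \left(260 - 130 i \sqrt{23}\right)\right) - 3460610 = \left(-6 + 8450 - \left(260 - 130 i \sqrt{23}\right)\right) - 3460610 = \left(8184 + 130 i \sqrt{23}\right) - 3460610 = -3452426 + 130 i \sqrt{23}$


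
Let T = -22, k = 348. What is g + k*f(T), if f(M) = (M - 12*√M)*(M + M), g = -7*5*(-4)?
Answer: 337004 + 183744*I*√22 ≈ 3.37e+5 + 8.6184e+5*I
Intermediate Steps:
g = 140 (g = -35*(-4) = 140)
f(M) = 2*M*(M - 12*√M) (f(M) = (M - 12*√M)*(2*M) = 2*M*(M - 12*√M))
g + k*f(T) = 140 + 348*(-(-528)*I*√22 + 2*(-22)²) = 140 + 348*(-(-528)*I*√22 + 2*484) = 140 + 348*(528*I*√22 + 968) = 140 + 348*(968 + 528*I*√22) = 140 + (336864 + 183744*I*√22) = 337004 + 183744*I*√22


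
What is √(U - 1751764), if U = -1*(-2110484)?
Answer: 8*√5605 ≈ 598.93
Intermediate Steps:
U = 2110484
√(U - 1751764) = √(2110484 - 1751764) = √358720 = 8*√5605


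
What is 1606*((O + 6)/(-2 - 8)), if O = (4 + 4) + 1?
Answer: -2409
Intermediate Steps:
O = 9 (O = 8 + 1 = 9)
1606*((O + 6)/(-2 - 8)) = 1606*((9 + 6)/(-2 - 8)) = 1606*(15/(-10)) = 1606*(15*(-⅒)) = 1606*(-3/2) = -2409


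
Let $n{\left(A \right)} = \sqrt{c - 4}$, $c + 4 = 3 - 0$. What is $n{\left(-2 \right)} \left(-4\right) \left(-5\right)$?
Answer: $20 i \sqrt{5} \approx 44.721 i$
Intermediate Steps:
$c = -1$ ($c = -4 + \left(3 - 0\right) = -4 + \left(3 + 0\right) = -4 + 3 = -1$)
$n{\left(A \right)} = i \sqrt{5}$ ($n{\left(A \right)} = \sqrt{-1 - 4} = \sqrt{-5} = i \sqrt{5}$)
$n{\left(-2 \right)} \left(-4\right) \left(-5\right) = i \sqrt{5} \left(-4\right) \left(-5\right) = - 4 i \sqrt{5} \left(-5\right) = 20 i \sqrt{5}$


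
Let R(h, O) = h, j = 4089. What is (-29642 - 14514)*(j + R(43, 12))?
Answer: -182452592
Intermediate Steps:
(-29642 - 14514)*(j + R(43, 12)) = (-29642 - 14514)*(4089 + 43) = -44156*4132 = -182452592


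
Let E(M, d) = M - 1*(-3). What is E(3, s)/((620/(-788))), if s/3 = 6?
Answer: -1182/155 ≈ -7.6258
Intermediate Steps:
s = 18 (s = 3*6 = 18)
E(M, d) = 3 + M (E(M, d) = M + 3 = 3 + M)
E(3, s)/((620/(-788))) = (3 + 3)/((620/(-788))) = 6/((620*(-1/788))) = 6/(-155/197) = 6*(-197/155) = -1182/155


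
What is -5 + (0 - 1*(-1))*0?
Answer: -5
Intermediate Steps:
-5 + (0 - 1*(-1))*0 = -5 + (0 + 1)*0 = -5 + 1*0 = -5 + 0 = -5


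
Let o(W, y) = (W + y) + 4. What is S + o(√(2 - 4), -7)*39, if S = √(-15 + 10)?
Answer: -117 + I*√5 + 39*I*√2 ≈ -117.0 + 57.39*I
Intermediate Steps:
S = I*√5 (S = √(-5) = I*√5 ≈ 2.2361*I)
o(W, y) = 4 + W + y
S + o(√(2 - 4), -7)*39 = I*√5 + (4 + √(2 - 4) - 7)*39 = I*√5 + (4 + √(-2) - 7)*39 = I*√5 + (4 + I*√2 - 7)*39 = I*√5 + (-3 + I*√2)*39 = I*√5 + (-117 + 39*I*√2) = -117 + I*√5 + 39*I*√2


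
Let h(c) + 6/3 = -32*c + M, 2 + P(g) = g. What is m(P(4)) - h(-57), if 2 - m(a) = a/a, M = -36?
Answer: -1785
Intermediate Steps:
P(g) = -2 + g
m(a) = 1 (m(a) = 2 - a/a = 2 - 1*1 = 2 - 1 = 1)
h(c) = -38 - 32*c (h(c) = -2 + (-32*c - 36) = -2 + (-36 - 32*c) = -38 - 32*c)
m(P(4)) - h(-57) = 1 - (-38 - 32*(-57)) = 1 - (-38 + 1824) = 1 - 1*1786 = 1 - 1786 = -1785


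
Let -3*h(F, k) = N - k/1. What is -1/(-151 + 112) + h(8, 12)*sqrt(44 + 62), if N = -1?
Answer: 1/39 + 13*sqrt(106)/3 ≈ 44.640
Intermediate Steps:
h(F, k) = 1/3 + k/3 (h(F, k) = -(-1 - k/1)/3 = -(-1 - k)/3 = 1/3 + k/3)
-1/(-151 + 112) + h(8, 12)*sqrt(44 + 62) = -1/(-151 + 112) + (1/3 + (1/3)*12)*sqrt(44 + 62) = -1/(-39) + (1/3 + 4)*sqrt(106) = -1*(-1/39) + 13*sqrt(106)/3 = 1/39 + 13*sqrt(106)/3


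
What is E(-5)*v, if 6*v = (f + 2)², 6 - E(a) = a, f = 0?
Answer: 22/3 ≈ 7.3333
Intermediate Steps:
E(a) = 6 - a
v = ⅔ (v = (0 + 2)²/6 = (⅙)*2² = (⅙)*4 = ⅔ ≈ 0.66667)
E(-5)*v = (6 - 1*(-5))*(⅔) = (6 + 5)*(⅔) = 11*(⅔) = 22/3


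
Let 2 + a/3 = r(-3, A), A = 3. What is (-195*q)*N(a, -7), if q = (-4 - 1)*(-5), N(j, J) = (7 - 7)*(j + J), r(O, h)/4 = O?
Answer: 0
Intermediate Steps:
r(O, h) = 4*O
a = -42 (a = -6 + 3*(4*(-3)) = -6 + 3*(-12) = -6 - 36 = -42)
N(j, J) = 0 (N(j, J) = 0*(J + j) = 0)
q = 25 (q = -5*(-5) = 25)
(-195*q)*N(a, -7) = -195*25*0 = -4875*0 = 0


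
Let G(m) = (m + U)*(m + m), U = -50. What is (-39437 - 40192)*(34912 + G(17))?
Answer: -2690663910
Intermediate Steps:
G(m) = 2*m*(-50 + m) (G(m) = (m - 50)*(m + m) = (-50 + m)*(2*m) = 2*m*(-50 + m))
(-39437 - 40192)*(34912 + G(17)) = (-39437 - 40192)*(34912 + 2*17*(-50 + 17)) = -79629*(34912 + 2*17*(-33)) = -79629*(34912 - 1122) = -79629*33790 = -2690663910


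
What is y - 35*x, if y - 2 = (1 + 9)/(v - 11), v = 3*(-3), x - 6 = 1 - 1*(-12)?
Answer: -1327/2 ≈ -663.50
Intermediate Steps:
x = 19 (x = 6 + (1 - 1*(-12)) = 6 + (1 + 12) = 6 + 13 = 19)
v = -9
y = 3/2 (y = 2 + (1 + 9)/(-9 - 11) = 2 + 10/(-20) = 2 + 10*(-1/20) = 2 - 1/2 = 3/2 ≈ 1.5000)
y - 35*x = 3/2 - 35*19 = 3/2 - 665 = -1327/2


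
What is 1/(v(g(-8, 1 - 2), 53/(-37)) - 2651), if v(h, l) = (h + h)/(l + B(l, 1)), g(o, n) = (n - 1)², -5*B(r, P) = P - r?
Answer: -71/188517 ≈ -0.00037662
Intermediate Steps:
B(r, P) = -P/5 + r/5 (B(r, P) = -(P - r)/5 = -P/5 + r/5)
g(o, n) = (-1 + n)²
v(h, l) = 2*h/(-⅕ + 6*l/5) (v(h, l) = (h + h)/(l + (-⅕*1 + l/5)) = (2*h)/(l + (-⅕ + l/5)) = (2*h)/(-⅕ + 6*l/5) = 2*h/(-⅕ + 6*l/5))
1/(v(g(-8, 1 - 2), 53/(-37)) - 2651) = 1/(10*(-1 + (1 - 2))²/(-1 + 6*(53/(-37))) - 2651) = 1/(10*(-1 - 1)²/(-1 + 6*(53*(-1/37))) - 2651) = 1/(10*(-2)²/(-1 + 6*(-53/37)) - 2651) = 1/(10*4/(-1 - 318/37) - 2651) = 1/(10*4/(-355/37) - 2651) = 1/(10*4*(-37/355) - 2651) = 1/(-296/71 - 2651) = 1/(-188517/71) = -71/188517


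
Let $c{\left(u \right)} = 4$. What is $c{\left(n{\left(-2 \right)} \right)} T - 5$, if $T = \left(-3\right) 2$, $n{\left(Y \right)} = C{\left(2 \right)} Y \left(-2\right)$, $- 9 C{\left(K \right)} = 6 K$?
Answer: $-29$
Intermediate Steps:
$C{\left(K \right)} = - \frac{2 K}{3}$ ($C{\left(K \right)} = - \frac{6 K}{9} = - \frac{2 K}{3}$)
$n{\left(Y \right)} = \frac{8 Y}{3}$ ($n{\left(Y \right)} = \left(- \frac{2}{3}\right) 2 Y \left(-2\right) = - \frac{4 Y}{3} \left(-2\right) = \frac{8 Y}{3}$)
$T = -6$
$c{\left(n{\left(-2 \right)} \right)} T - 5 = 4 \left(-6\right) - 5 = -24 - 5 = -29$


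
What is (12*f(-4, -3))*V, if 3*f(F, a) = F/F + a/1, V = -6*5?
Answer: 240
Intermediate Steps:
V = -30
f(F, a) = 1/3 + a/3 (f(F, a) = (F/F + a/1)/3 = (1 + a*1)/3 = (1 + a)/3 = 1/3 + a/3)
(12*f(-4, -3))*V = (12*(1/3 + (1/3)*(-3)))*(-30) = (12*(1/3 - 1))*(-30) = (12*(-2/3))*(-30) = -8*(-30) = 240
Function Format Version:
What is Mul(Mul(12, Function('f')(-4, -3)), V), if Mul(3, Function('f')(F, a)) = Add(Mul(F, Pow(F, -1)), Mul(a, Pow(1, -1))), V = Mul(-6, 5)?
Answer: 240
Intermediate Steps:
V = -30
Function('f')(F, a) = Add(Rational(1, 3), Mul(Rational(1, 3), a)) (Function('f')(F, a) = Mul(Rational(1, 3), Add(Mul(F, Pow(F, -1)), Mul(a, Pow(1, -1)))) = Mul(Rational(1, 3), Add(1, Mul(a, 1))) = Mul(Rational(1, 3), Add(1, a)) = Add(Rational(1, 3), Mul(Rational(1, 3), a)))
Mul(Mul(12, Function('f')(-4, -3)), V) = Mul(Mul(12, Add(Rational(1, 3), Mul(Rational(1, 3), -3))), -30) = Mul(Mul(12, Add(Rational(1, 3), -1)), -30) = Mul(Mul(12, Rational(-2, 3)), -30) = Mul(-8, -30) = 240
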